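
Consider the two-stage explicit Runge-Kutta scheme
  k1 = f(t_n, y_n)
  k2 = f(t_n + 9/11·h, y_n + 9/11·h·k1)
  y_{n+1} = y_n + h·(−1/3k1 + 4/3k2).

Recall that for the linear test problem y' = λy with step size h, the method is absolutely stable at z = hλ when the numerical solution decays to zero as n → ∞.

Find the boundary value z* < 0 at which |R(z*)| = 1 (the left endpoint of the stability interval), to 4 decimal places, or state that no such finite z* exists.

z* = -0.9167.

Test eqn y'=λy, z=hλ:
  k1=λy_n ⇒ h·k1=z·y_n;  k2=λ(1+9/11z)y_n ⇒ h·k2=z(1+9/11z)y_n
  y_{n+1}/y_n = 1 − 1/3z + 4/3z(1+9/11z) = 1 + z + 12/11z²
  ⇒ R(z) = 1 + z + 12/11z².

Boundary: |R(x)|=1, x<0.
x=-1.61: |R|=2.2177
R=1: x+12/11x²=0 ⇒ x=−11/12=-0.9167; min R=1−1/(4·12/11)=0.7708>−1
Confirm numerically:
  x=-0.701: |R|=0.83507 <1
  x=-0.654: |R|=0.81260 <1
  x=-0.596: |R|=0.79151 <1
  x=-0.414: |R|=0.77298 <1
  x=-1.263: |R|=1.47718 >1
  x=-1.002: |R|=1.09328 >1
  x=-0.990: |R|=1.07920 >1
So |R|<1 on (-0.9167, 0).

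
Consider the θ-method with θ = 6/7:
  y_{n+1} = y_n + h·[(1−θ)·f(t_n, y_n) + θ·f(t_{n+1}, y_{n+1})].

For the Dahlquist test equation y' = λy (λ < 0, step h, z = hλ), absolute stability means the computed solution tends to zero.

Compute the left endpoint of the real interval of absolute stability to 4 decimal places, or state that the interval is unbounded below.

(−∞, 0) — no finite endpoint.

With y'=λy (z=hλ):
  y_{n+1} = y_n + z·[1/7·y_n + 6/7·y_{n+1}] ⇒ (1 − 6/7z)y_{n+1} = (1 + 1/7z)y_n
  so R(z) = (1 + 1/7z)/(1 − 6/7z).

Solve |R(x)|<1 on ℝ⁻.
x=-1.2: |R|=0.4085
x=-2: |R|=0.2632
x=-10: |R|=0.0448
x=-100: |R|=0.1532
θ=6/7≥1/2 ⇒ |1+1/7x|<|1−6/7x| ∀x<0 ⇒ interval (−∞,0).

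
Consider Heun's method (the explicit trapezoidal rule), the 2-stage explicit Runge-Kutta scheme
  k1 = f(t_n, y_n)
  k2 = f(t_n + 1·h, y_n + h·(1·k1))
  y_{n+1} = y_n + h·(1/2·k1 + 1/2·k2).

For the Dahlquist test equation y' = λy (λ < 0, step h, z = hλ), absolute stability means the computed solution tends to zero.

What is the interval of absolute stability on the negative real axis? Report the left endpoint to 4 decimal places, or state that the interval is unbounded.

(-2.0000, 0).

With y'=λy (z=hλ):
  order 2, 2-stage ⇒ R(z)=1+z+z^2/2
  (e.g. R(-0.9)=0.50500, |R|=0.50500)

Need |R(x)|<1, x<0.
x=-0.9: |R|=0.5050
|R(-2.05)|=1.0512 |R(-1.55)|=0.6513 |R(-1.47)|=0.6104
Bisect:
  x_lo=-2.8777 |R|=2.2628  x_hi=-0.0622 |R|=0.9398
  mid=-1.46993 |R|=0.61042 →hi
  mid=-2.17380 |R|=1.18891 →lo
  mid=-1.82187 |R|=0.83773 →hi
  mid=-1.99784 |R|=0.99784 →hi
  mid=-2.08582 |R|=1.08950 →lo
  mid=-2.04183 |R|=1.04270 →lo
  mid=-2.01983 |R|=1.02003 →lo
  mid=-2.00883 |R|=1.00887 →lo
  ...
  [-2.00007,-1.99990] ⇒ x*=-2.0000
Stable set (-2.0000, 0).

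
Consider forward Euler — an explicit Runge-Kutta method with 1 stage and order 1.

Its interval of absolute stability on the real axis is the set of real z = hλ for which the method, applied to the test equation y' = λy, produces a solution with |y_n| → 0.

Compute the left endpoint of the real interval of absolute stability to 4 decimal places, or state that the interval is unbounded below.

left endpoint -2.0000.

Test eqn y'=λy, z=hλ:
  order 1, 1-stage ⇒ R(z)=1+z
  (e.g. R(-1.42)=-0.42000, |R|=0.42000)

Find x<0 with |R(x)|<1.
x=-1.42: |R|=0.4200
|R(-1.09)|=0.0900 |R(-0.73)|=0.2700 |R(-0.69)|=0.3100
Bisect:
  x_lo=-2.3689 |R|=1.3689  x_hi=-0.1768 |R|=0.8232
  mid=-1.27285 |R|=0.27285 →hi
  mid=-1.82089 |R|=0.82089 →hi
  mid=-2.09491 |R|=1.09491 →lo
  mid=-1.95790 |R|=0.95790 →hi
  mid=-2.02641 |R|=1.02641 →lo
  mid=-1.99216 |R|=0.99216 →hi
  mid=-2.00928 |R|=1.00928 →lo
  mid=-2.00072 |R|=1.00072 →lo
  mid=-1.99644 |R|=0.99644 →hi
  mid=-1.99858 |R|=0.99858 →hi
  ...
  [-2.00005,-1.99992] ⇒ x*=-2.0000
So |R|<1 on (-2.0000, 0).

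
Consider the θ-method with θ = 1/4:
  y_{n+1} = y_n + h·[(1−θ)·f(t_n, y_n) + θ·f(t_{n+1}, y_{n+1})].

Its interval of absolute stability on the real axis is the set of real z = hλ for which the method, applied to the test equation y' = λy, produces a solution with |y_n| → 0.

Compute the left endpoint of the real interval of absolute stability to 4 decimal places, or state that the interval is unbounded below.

Test eqn y'=λy, z=hλ:
  y_{n+1} = y_n + z·[3/4·y_n + 1/4·y_{n+1}] ⇒ (1 − 1/4z)y_{n+1} = (1 + 3/4z)y_n
  ⇒ R(z) = (1 + 3/4z)/(1 − 1/4z).

Boundary: |R(x)|=1, x<0.
x=-0.98: |R|=0.2129
R=−1: 1+3/4x = −1+1/4x ⇒ -1/2x=2 ⇒ x=2/(-1/2)=-4.0000
Confirm numerically:
  x=-2.816: |R|=0.65258 <1
  x=-2.027: |R|=0.34528 <1
  x=-1.691: |R|=0.18854 <1
  x=-4.386: |R|=1.09206 >1
  x=-4.321: |R|=1.07715 >1
  x=-4.171: |R|=1.04186 >1
Interval (-4.0000, 0).

z* = -4.0000.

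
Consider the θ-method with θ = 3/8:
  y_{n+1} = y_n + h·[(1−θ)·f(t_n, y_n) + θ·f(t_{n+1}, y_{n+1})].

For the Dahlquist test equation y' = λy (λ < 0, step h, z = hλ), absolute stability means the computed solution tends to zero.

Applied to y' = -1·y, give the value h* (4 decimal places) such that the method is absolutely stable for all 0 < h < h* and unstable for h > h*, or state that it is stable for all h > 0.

Test eqn y'=λy, z=hλ:
  y_{n+1} = y_n + z·[5/8·y_n + 3/8·y_{n+1}] ⇒ (1 − 3/8z)y_{n+1} = (1 + 5/8z)y_n
  ⇒ R(z) = (1 + 5/8z)/(1 − 3/8z).

Need |R(x)|<1, x<0.
x=-1.41: |R|=0.0777
R=−1: 1+5/8x = −1+3/8x ⇒ -1/4x=2 ⇒ x=2/(-1/4)=-8.0000
Confirm numerically:
  x=-7.701: |R|=0.98077 <1
  x=-5.869: |R|=0.83356 <1
  x=-4.924: |R|=0.72984 <1
  x=-3.261: |R|=0.46702 <1
  x=-8.490: |R|=1.02928 >1
  x=-8.290: |R|=1.01765 >1
  x=-8.031: |R|=1.00193 >1
Stable set (-8.0000, 0).

(-8.0000,0); λ=-1 ⇒ h* = (8)/1 = 8.0000.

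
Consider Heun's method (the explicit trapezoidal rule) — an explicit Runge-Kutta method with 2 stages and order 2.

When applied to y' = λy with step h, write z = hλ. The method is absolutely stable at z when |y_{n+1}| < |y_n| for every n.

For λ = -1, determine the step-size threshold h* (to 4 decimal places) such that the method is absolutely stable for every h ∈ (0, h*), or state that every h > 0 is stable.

Test eqn y'=λy, z=hλ:
  order 2, 2-stage ⇒ R(z)=1+z+z^2/2
  (e.g. R(-0.57)=0.59245, |R|=0.59245)

Need |R(x)|<1, x<0.
x=-0.57: |R|=0.5924
|R(-2.32)|=1.3712 |R(-1.78)|=0.8042 |R(-1.74)|=0.7738
Bisect:
  x_lo=-2.3071 |R|=1.3543  x_hi=-0.0521 |R|=0.9492
  mid=-1.17965 |R|=0.51614 →hi
  mid=-1.74340 |R|=0.77632 →hi
  mid=-2.02527 |R|=1.02559 →lo
  mid=-1.88433 |R|=0.89102 →hi
  mid=-1.95480 |R|=0.95582 →hi
  mid=-1.99004 |R|=0.99008 →hi
  mid=-2.00765 |R|=1.00768 →lo
  mid=-1.99884 |R|=0.99884 →hi
  mid=-2.00325 |R|=1.00325 →lo
  ...
  [-2.00008,-1.99994] ⇒ x*=-2.0000
So |R|<1 on (-2.0000, 0).

(-2.0000,0); λ=-1 ⇒ h* = 2.0000.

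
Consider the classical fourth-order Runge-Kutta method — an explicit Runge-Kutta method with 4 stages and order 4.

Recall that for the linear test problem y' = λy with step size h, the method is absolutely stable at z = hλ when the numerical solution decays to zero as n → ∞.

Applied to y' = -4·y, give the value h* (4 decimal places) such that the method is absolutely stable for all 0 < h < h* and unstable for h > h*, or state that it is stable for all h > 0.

(-2.7853,0); λ=-4 ⇒ h* = 0.6963.

With y'=λy (z=hλ):
  order 4, 4-stage ⇒ R(z)=1+z+z^2/2+z^3/6+z^4/24
  (e.g. R(-0.72)=0.48819, |R|=0.48819)

Boundary: |R(x)|=1, x<0.
x=-0.72: |R|=0.4882
|R(-3.14)|=1.6804 |R(-0.88)|=0.4186 |R(-0.63)|=0.5333
Bisect:
  x_lo=-3.4528 |R|=2.5695  x_hi=-0.2227 |R|=0.8003
  mid=-1.83775 |R|=0.29173 →hi
  mid=-2.64526 |R|=0.80861 →hi
  mid=-3.04902 |R|=1.47608 →lo
  mid=-2.84714 |R|=1.09732 →lo
  mid=-2.74620 |R|=0.94265 →hi
  mid=-2.79667 |R|=1.01729 →lo
  mid=-2.77144 |R|=0.97931 →hi
  ...
  [-2.78543,-2.78524] ⇒ x*=-2.7853
Stable set (-2.7853, 0).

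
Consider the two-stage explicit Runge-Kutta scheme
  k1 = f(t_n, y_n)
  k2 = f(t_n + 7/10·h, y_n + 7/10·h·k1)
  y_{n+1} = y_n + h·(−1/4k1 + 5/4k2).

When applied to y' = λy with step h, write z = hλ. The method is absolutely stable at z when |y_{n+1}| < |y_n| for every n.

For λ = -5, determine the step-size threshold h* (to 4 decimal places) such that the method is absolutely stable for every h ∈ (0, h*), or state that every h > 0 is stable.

Set f=λy, z=hλ:
  k1=λy_n ⇒ h·k1=z·y_n;  k2=λ(1+7/10z)y_n ⇒ h·k2=z(1+7/10z)y_n
  y_{n+1}/y_n = 1 − 1/4z + 5/4z(1+7/10z) = 1 + z + 7/8z²
  ⇒ R(z) = 1 + z + 7/8z².

Solve |R(x)|<1 on ℝ⁻.
x=-0.83: |R|=0.7728
R=1: x+7/8x²=0 ⇒ x=−8/7=-1.1429; min R=1−1/(4·7/8)=0.7143>−1
Confirm numerically:
  x=-1.009: |R|=0.88182 <1
  x=-0.992: |R|=0.86906 <1
  x=-0.689: |R|=0.72638 <1
  x=-1.588: |R|=1.61853 >1
  x=-1.504: |R|=1.47526 >1
Stable set (-1.1429, 0).

(-1.1429,0); λ=-5 ⇒ h* = (8/7)/5 = 0.2286.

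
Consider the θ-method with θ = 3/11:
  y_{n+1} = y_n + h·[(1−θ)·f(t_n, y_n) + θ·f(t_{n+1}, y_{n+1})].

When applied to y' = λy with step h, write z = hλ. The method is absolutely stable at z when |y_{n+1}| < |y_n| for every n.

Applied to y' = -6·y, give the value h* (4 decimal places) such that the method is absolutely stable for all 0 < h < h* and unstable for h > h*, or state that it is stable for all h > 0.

With y'=λy (z=hλ):
  y_{n+1} = y_n + z·[8/11·y_n + 3/11·y_{n+1}] ⇒ (1 − 3/11z)y_{n+1} = (1 + 8/11z)y_n
  so R(z) = (1 + 8/11z)/(1 − 3/11z).

Solve |R(x)|<1 on ℝ⁻.
x=-0.71: |R|=0.4052
R=−1: 1+8/11x = −1+3/11x ⇒ -5/11x=2 ⇒ x=2/(-5/11)=-4.4000
Confirm numerically:
  x=-3.031: |R|=0.65933 <1
  x=-2.768: |R|=0.57729 <1
  x=-2.276: |R|=0.40431 <1
  x=-1.900: |R|=0.25150 <1
  x=-4.738: |R|=1.06703 >1
  x=-4.634: |R|=1.04698 >1
Interval (-4.4000, 0).

(-4.4000,0); λ=-6 ⇒ h* = (22/5)/6 = 0.7333.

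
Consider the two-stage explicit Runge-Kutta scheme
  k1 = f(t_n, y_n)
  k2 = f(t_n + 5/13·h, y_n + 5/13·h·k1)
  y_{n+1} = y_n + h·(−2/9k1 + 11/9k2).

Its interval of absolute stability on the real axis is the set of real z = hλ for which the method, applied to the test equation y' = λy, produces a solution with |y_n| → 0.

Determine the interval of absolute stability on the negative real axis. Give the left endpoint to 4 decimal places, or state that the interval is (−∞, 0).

Set f=λy, z=hλ:
  k1=λy_n ⇒ h·k1=z·y_n;  k2=λ(1+5/13z)y_n ⇒ h·k2=z(1+5/13z)y_n
  y_{n+1}/y_n = 1 − 2/9z + 11/9z(1+5/13z) = 1 + z + 55/117z²
  ⇒ R(z) = 1 + z + 55/117z².

Boundary: |R(x)|=1, x<0.
x=-1.66: |R|=0.6354
R=1: x+55/117x²=0 ⇒ x=−117/55=-2.1273; min R=1−1/(4·55/117)=0.4682>−1
Confirm numerically:
  x=-1.831: |R|=0.74499 <1
  x=-1.689: |R|=0.65202 <1
  x=-0.965: |R|=0.47276 <1
  x=-2.507: |R|=1.44751 >1
  x=-2.158: |R|=1.03117 >1
So |R|<1 on (-2.1273, 0).

z∈(-2.1273,0).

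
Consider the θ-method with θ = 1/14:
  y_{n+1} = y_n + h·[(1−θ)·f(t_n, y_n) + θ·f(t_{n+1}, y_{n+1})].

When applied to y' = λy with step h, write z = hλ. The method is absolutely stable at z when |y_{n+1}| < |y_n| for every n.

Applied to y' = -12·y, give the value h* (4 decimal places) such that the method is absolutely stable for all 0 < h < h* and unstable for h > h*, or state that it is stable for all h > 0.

(-2.3333,0); λ=-12 ⇒ h* = (7/3)/12 = 0.1944.

On y'=λy, z=hλ:
  y_{n+1} = y_n + z·[13/14·y_n + 1/14·y_{n+1}] ⇒ (1 − 1/14z)y_{n+1} = (1 + 13/14z)y_n
  R(z) = (1 + 13/14z)/(1 − 1/14z).

Boundary: |R(x)|=1, x<0.
x=-0.86: |R|=0.1898
R=−1: 1+13/14x = −1+1/14x ⇒ -6/7x=2 ⇒ x=2/(-6/7)=-2.3333
Confirm numerically:
  x=-2.234: |R|=0.92657 <1
  x=-1.629: |R|=0.45921 <1
  x=-1.508: |R|=0.36136 <1
  x=-1.177: |R|=0.08572 <1
  x=-2.594: |R|=1.18850 >1
  x=-2.480: |R|=1.10680 >1
  x=-2.359: |R|=1.01883 >1
Stable set (-2.3333, 0).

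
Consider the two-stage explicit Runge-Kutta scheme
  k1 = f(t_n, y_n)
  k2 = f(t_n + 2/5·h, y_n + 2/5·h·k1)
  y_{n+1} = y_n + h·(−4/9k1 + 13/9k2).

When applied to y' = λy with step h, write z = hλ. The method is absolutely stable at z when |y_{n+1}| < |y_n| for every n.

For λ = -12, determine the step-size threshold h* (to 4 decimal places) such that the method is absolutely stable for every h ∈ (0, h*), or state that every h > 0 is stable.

On y'=λy, z=hλ:
  k1=λy_n ⇒ h·k1=z·y_n;  k2=λ(1+2/5z)y_n ⇒ h·k2=z(1+2/5z)y_n
  y_{n+1}/y_n = 1 − 4/9z + 13/9z(1+2/5z) = 1 + z + 26/45z²
  Hence R(z) = 1 + z + 26/45z².

Need |R(x)|<1, x<0.
x=-0.54: |R|=0.6285
R=1: x+26/45x²=0 ⇒ x=−45/26=-1.7308; min R=1−1/(4·26/45)=0.5673>−1
Confirm numerically:
  x=-1.427: |R|=0.74955 <1
  x=-1.202: |R|=0.63278 <1
  x=-0.724: |R|=0.57886 <1
  x=-2.167: |R|=1.54618 >1
  x=-1.837: |R|=1.11275 >1
  x=-1.795: |R|=1.06661 >1
So |R|<1 on (-1.7308, 0).

(-1.7308,0); λ=-12 ⇒ h* = (45/26)/12 = 0.1442.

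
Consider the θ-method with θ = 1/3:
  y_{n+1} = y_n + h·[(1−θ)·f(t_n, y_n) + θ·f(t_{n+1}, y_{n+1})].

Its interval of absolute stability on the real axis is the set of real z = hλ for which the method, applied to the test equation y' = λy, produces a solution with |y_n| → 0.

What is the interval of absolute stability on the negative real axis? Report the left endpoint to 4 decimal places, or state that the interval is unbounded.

With y'=λy (z=hλ):
  y_{n+1} = y_n + z·[2/3·y_n + 1/3·y_{n+1}] ⇒ (1 − 1/3z)y_{n+1} = (1 + 2/3z)y_n
  so R(z) = (1 + 2/3z)/(1 − 1/3z).

Need |R(x)|<1, x<0.
x=-0.86: |R|=0.3316
R=−1: 1+2/3x = −1+1/3x ⇒ -1/3x=2 ⇒ x=2/(-1/3)=-6.0000
Confirm numerically:
  x=-5.881: |R|=0.98660 <1
  x=-3.791: |R|=0.67472 <1
  x=-3.045: |R|=0.51117 <1
  x=-2.880: |R|=0.46939 <1
  x=-6.574: |R|=1.05995 >1
  x=-6.511: |R|=1.05373 >1
Stable set (-6.0000, 0).

(-6.0000, 0).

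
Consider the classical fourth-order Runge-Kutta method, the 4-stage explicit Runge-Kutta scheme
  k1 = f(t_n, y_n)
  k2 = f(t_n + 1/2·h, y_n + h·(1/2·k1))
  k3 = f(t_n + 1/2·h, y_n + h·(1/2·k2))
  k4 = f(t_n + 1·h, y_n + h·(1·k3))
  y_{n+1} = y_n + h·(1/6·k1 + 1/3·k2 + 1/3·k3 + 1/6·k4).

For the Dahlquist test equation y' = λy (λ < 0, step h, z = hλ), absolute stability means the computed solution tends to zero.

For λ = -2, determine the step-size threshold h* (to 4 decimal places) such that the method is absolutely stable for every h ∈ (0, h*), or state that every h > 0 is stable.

(-2.7853,0); λ=-2 ⇒ h* = 1.3926.

Test eqn y'=λy, z=hλ:
  order 4, 4-stage ⇒ R(z)=1+z+z^2/2+z^3/6+z^4/24
  (e.g. R(-0.47)=0.62518, |R|=0.62518)

Find x<0 with |R(x)|<1.
x=-0.47: |R|=0.6252
|R(-3.05)|=1.4782 |R(-2.11)|=0.3763 |R(-1.58)|=0.2705
Bisect:
  x_lo=-3.5770 |R|=3.0138  x_hi=-0.1552 |R|=0.8563
  mid=-1.86608 |R|=0.29727 →hi
  mid=-2.72154 |R|=0.90806 →hi
  mid=-3.14927 |R|=1.70253 →lo
  mid=-2.93541 |R|=1.25094 →lo
  mid=-2.82848 |R|=1.06708 →lo
  mid=-2.77501 |R|=0.98461 →hi
  mid=-2.80174 |R|=1.02509 →lo
  mid=-2.78838 |R|=1.00466 →lo
  mid=-2.78169 |R|=0.99459 →hi
  ...
  [-2.78545,-2.78524] ⇒ x*=-2.7853
Stable set (-2.7853, 0).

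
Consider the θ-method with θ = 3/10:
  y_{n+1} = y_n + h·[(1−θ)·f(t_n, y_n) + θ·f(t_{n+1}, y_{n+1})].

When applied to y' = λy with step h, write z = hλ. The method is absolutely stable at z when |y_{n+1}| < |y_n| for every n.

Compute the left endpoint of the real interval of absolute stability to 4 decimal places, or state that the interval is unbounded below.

With y'=λy (z=hλ):
  y_{n+1} = y_n + z·[7/10·y_n + 3/10·y_{n+1}] ⇒ (1 − 3/10z)y_{n+1} = (1 + 7/10z)y_n
  Hence R(z) = (1 + 7/10z)/(1 − 3/10z).

Solve |R(x)|<1 on ℝ⁻.
x=-1.5: |R|=0.0345
R=−1: 1+7/10x = −1+3/10x ⇒ -2/5x=2 ⇒ x=2/(-2/5)=-5.0000
Confirm numerically:
  x=-4.661: |R|=0.94346 <1
  x=-4.301: |R|=0.87792 <1
  x=-3.344: |R|=0.66933 <1
  x=-2.106: |R|=0.29060 <1
  x=-5.364: |R|=1.05580 >1
  x=-5.023: |R|=1.00367 >1
Stable set (-5.0000, 0).

left endpoint -5.0000.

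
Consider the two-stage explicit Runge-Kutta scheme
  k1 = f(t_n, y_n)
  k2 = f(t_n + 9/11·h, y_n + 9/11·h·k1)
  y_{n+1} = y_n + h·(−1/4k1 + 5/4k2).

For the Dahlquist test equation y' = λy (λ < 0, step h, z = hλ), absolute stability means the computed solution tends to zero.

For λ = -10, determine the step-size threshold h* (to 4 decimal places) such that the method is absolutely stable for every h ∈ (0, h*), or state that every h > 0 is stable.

Test eqn y'=λy, z=hλ:
  k1=λy_n ⇒ h·k1=z·y_n;  k2=λ(1+9/11z)y_n ⇒ h·k2=z(1+9/11z)y_n
  y_{n+1}/y_n = 1 − 1/4z + 5/4z(1+9/11z) = 1 + z + 45/44z²
  ⇒ R(z) = 1 + z + 45/44z².

Solve |R(x)|<1 on ℝ⁻.
x=-1.37: |R|=1.5496
R=1: x+45/44x²=0 ⇒ x=−44/45=-0.9778; min R=1−1/(4·45/44)=0.7556>−1
Confirm numerically:
  x=-0.932: |R|=0.95637 <1
  x=-0.711: |R|=0.80601 <1
  x=-0.452: |R|=0.75695 <1
  x=-1.541: |R|=1.88765 >1
  x=-1.216: |R|=1.29626 >1
Interval (-0.9778, 0).

(-0.9778,0); λ=-10 ⇒ h* = (44/45)/10 = 0.0978.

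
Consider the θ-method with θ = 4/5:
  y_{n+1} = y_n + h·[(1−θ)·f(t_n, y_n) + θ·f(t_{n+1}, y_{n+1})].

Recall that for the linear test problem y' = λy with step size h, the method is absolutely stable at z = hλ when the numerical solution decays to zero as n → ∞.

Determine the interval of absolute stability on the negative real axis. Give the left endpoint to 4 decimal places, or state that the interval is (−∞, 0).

On y'=λy, z=hλ:
  y_{n+1} = y_n + z·[1/5·y_n + 4/5·y_{n+1}] ⇒ (1 − 4/5z)y_{n+1} = (1 + 1/5z)y_n
  ⇒ R(z) = (1 + 1/5z)/(1 − 4/5z).

Boundary: |R(x)|=1, x<0.
x=-1.09: |R|=0.4177
x=-2: |R|=0.2308
x=-10: |R|=0.1111
x=-100: |R|=0.2346
θ=4/5≥1/2 ⇒ |1+1/5x|<|1−4/5x| ∀x<0 ⇒ unbounded interval.

(−∞, 0) — no finite endpoint.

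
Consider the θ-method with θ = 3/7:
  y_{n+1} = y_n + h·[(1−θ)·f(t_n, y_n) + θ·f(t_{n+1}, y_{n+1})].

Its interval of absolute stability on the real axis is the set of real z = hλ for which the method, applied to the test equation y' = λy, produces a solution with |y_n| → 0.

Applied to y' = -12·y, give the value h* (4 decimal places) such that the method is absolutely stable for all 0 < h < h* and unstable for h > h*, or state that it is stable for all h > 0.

Test eqn y'=λy, z=hλ:
  y_{n+1} = y_n + z·[4/7·y_n + 3/7·y_{n+1}] ⇒ (1 − 3/7z)y_{n+1} = (1 + 4/7z)y_n
  so R(z) = (1 + 4/7z)/(1 − 3/7z).

Need |R(x)|<1, x<0.
x=-1.12: |R|=0.2432
R=−1: 1+4/7x = −1+3/7x ⇒ -1/7x=2 ⇒ x=2/(-1/7)=-14.0000
Confirm numerically:
  x=-13.126: |R|=0.98115 <1
  x=-7.470: |R|=0.77797 <1
  x=-7.046: |R|=0.75286 <1
  x=-14.590: |R|=1.01162 >1
  x=-14.367: |R|=1.00733 >1
  x=-14.237: |R|=1.00477 >1
Stable set (-14.0000, 0).

(-14.0000,0); λ=-12 ⇒ h* = (14)/12 = 1.1667.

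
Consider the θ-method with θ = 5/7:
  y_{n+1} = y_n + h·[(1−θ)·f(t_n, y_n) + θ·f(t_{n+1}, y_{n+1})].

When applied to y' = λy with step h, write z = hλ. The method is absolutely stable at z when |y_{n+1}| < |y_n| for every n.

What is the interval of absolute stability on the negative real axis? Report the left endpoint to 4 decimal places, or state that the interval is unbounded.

unbounded; (−∞, 0).

On y'=λy, z=hλ:
  y_{n+1} = y_n + z·[2/7·y_n + 5/7·y_{n+1}] ⇒ (1 − 5/7z)y_{n+1} = (1 + 2/7z)y_n
  Hence R(z) = (1 + 2/7z)/(1 − 5/7z).

Boundary: |R(x)|=1, x<0.
x=-1.1: |R|=0.3840
x=-2: |R|=0.1765
x=-10: |R|=0.2281
x=-100: |R|=0.3807
θ=5/7≥1/2 ⇒ |1+2/7x|<|1−5/7x| ∀x<0 ⇒ stable on all of ℝ⁻.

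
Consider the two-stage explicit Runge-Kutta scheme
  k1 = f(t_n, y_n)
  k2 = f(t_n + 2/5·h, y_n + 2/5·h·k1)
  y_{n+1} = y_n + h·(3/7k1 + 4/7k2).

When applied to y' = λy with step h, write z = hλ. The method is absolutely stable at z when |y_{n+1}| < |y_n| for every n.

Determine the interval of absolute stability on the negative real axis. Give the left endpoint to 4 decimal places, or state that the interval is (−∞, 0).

z∈(-4.3750,0).

Set f=λy, z=hλ:
  k1=λy_n ⇒ h·k1=z·y_n;  k2=λ(1+2/5z)y_n ⇒ h·k2=z(1+2/5z)y_n
  y_{n+1}/y_n = 1 + 3/7z + 4/7z(1+2/5z) = 1 + z + 8/35z²
  Hence R(z) = 1 + z + 8/35z².

Find x<0 with |R(x)|<1.
x=-0.88: |R|=0.2970
R=1: x+8/35x²=0 ⇒ x=−35/8=-4.3750; min R=1−1/(4·8/35)=-0.0938>−1
Confirm numerically:
  x=-4.276: |R|=0.90324 <1
  x=-3.934: |R|=0.60345 <1
  x=-3.443: |R|=0.26654 <1
  x=-3.074: |R|=0.08588 <1
  x=-4.959: |R|=1.66196 >1
  x=-4.847: |R|=1.52292 >1
Stable set (-4.3750, 0).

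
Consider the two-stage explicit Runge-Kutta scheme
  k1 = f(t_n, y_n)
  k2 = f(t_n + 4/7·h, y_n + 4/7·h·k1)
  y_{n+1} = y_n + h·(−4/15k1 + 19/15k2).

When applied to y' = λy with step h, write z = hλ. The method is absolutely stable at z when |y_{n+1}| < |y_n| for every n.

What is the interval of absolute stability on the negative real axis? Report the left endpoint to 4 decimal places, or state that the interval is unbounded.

(-1.3816, 0).

Set f=λy, z=hλ:
  k1=λy_n ⇒ h·k1=z·y_n;  k2=λ(1+4/7z)y_n ⇒ h·k2=z(1+4/7z)y_n
  y_{n+1}/y_n = 1 − 4/15z + 19/15z(1+4/7z) = 1 + z + 76/105z²
  so R(z) = 1 + z + 76/105z².

Need |R(x)|<1, x<0.
x=-1.8: |R|=1.5451
R=1: x+76/105x²=0 ⇒ x=−105/76=-1.3816; min R=1−1/(4·76/105)=0.6546>−1
Confirm numerically:
  x=-1.026: |R|=0.73594 <1
  x=-0.656: |R|=0.65548 <1
  x=-0.646: |R|=0.65606 <1
  x=-1.779: |R|=1.51174 >1
  x=-1.561: |R|=1.20272 >1
  x=-1.478: |R|=1.10315 >1
Stable set (-1.3816, 0).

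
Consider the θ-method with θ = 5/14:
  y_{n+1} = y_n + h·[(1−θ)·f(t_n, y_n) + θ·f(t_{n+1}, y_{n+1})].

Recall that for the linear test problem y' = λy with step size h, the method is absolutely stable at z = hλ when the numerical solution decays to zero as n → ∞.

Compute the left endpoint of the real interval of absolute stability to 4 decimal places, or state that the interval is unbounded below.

With y'=λy (z=hλ):
  y_{n+1} = y_n + z·[9/14·y_n + 5/14·y_{n+1}] ⇒ (1 − 5/14z)y_{n+1} = (1 + 9/14z)y_n
  R(z) = (1 + 9/14z)/(1 − 5/14z).

Solve |R(x)|<1 on ℝ⁻.
x=-1.77: |R|=0.0845
R=−1: 1+9/14x = −1+5/14x ⇒ -2/7x=2 ⇒ x=2/(-2/7)=-7.0000
Confirm numerically:
  x=-6.658: |R|=0.97107 <1
  x=-6.523: |R|=0.95907 <1
  x=-4.734: |R|=0.75938 <1
  x=-3.601: |R|=0.57519 <1
  x=-7.261: |R|=1.02075 >1
  x=-7.138: |R|=1.01111 >1
So |R|<1 on (-7.0000, 0).

z* = -7.0000.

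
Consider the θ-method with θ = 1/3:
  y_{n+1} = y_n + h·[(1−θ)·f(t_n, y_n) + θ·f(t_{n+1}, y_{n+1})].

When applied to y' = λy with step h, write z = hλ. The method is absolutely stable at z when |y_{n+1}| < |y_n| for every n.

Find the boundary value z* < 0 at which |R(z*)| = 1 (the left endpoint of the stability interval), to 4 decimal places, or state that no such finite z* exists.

Test eqn y'=λy, z=hλ:
  y_{n+1} = y_n + z·[2/3·y_n + 1/3·y_{n+1}] ⇒ (1 − 1/3z)y_{n+1} = (1 + 2/3z)y_n
  R(z) = (1 + 2/3z)/(1 − 1/3z).

Find x<0 with |R(x)|<1.
x=-0.69: |R|=0.4390
R=−1: 1+2/3x = −1+1/3x ⇒ -1/3x=2 ⇒ x=2/(-1/3)=-6.0000
Confirm numerically:
  x=-5.590: |R|=0.95227 <1
  x=-4.187: |R|=0.74774 <1
  x=-2.447: |R|=0.34771 <1
  x=-6.521: |R|=1.05472 >1
  x=-6.076: |R|=1.00837 >1
Stable set (-6.0000, 0).

z* = -6.0000.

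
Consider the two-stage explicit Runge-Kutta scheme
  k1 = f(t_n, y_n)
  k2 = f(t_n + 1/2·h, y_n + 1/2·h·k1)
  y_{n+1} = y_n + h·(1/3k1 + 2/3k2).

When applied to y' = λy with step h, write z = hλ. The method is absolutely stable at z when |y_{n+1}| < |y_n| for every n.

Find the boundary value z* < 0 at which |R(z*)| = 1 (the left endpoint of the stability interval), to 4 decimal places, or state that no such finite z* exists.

Test eqn y'=λy, z=hλ:
  k1=λy_n ⇒ h·k1=z·y_n;  k2=λ(1+1/2z)y_n ⇒ h·k2=z(1+1/2z)y_n
  y_{n+1}/y_n = 1 + 1/3z + 2/3z(1+1/2z) = 1 + z + 1/3z²
  ⇒ R(z) = 1 + z + 1/3z².

Need |R(x)|<1, x<0.
x=-0.43: |R|=0.6316
R=1: x+1/3x²=0 ⇒ x=−3=-3.0000; min R=1−1/(4·1/3)=0.2500>−1
Confirm numerically:
  x=-1.980: |R|=0.32680 <1
  x=-1.924: |R|=0.30993 <1
  x=-1.746: |R|=0.27017 <1
  x=-1.743: |R|=0.26968 <1
  x=-3.493: |R|=1.57402 >1
  x=-3.334: |R|=1.37119 >1
  x=-3.088: |R|=1.09058 >1
Stable set (-3.0000, 0).

left endpoint -3.0000.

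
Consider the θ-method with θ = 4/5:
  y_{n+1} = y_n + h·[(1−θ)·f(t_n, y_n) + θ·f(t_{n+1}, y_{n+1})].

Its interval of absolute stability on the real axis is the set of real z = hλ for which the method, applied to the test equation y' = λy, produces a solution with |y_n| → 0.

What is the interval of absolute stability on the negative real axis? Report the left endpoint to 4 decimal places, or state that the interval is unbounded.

(−∞, 0) — no finite endpoint.

Test eqn y'=λy, z=hλ:
  y_{n+1} = y_n + z·[1/5·y_n + 4/5·y_{n+1}] ⇒ (1 − 4/5z)y_{n+1} = (1 + 1/5z)y_n
  ⇒ R(z) = (1 + 1/5z)/(1 − 4/5z).

Solve |R(x)|<1 on ℝ⁻.
x=-1.13: |R|=0.4065
x=-2: |R|=0.2308
x=-10: |R|=0.1111
x=-100: |R|=0.2346
θ=4/5≥1/2 ⇒ |1+1/5x|<|1−4/5x| ∀x<0 ⇒ unbounded interval.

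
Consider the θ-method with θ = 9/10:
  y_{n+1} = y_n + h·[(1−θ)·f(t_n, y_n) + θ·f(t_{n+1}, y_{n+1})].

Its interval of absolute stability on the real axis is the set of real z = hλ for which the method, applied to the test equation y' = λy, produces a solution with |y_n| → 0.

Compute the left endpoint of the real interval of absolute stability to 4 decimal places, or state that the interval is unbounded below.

Set f=λy, z=hλ:
  y_{n+1} = y_n + z·[1/10·y_n + 9/10·y_{n+1}] ⇒ (1 − 9/10z)y_{n+1} = (1 + 1/10z)y_n
  so R(z) = (1 + 1/10z)/(1 − 9/10z).

Boundary: |R(x)|=1, x<0.
x=-0.65: |R|=0.5899
x=-2: |R|=0.2857
x=-10: |R|=0.0000
x=-100: |R|=0.0989
θ=9/10≥1/2 ⇒ |1+1/10x|<|1−9/10x| ∀x<0 ⇒ stable on all of ℝ⁻.

interval (−∞, 0).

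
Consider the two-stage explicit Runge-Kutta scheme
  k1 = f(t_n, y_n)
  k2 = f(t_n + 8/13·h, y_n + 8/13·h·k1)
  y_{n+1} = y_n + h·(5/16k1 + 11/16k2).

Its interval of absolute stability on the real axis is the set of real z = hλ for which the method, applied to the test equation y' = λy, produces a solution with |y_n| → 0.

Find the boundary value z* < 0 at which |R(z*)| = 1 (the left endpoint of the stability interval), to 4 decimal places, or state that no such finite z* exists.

On y'=λy, z=hλ:
  k1=λy_n ⇒ h·k1=z·y_n;  k2=λ(1+8/13z)y_n ⇒ h·k2=z(1+8/13z)y_n
  y_{n+1}/y_n = 1 + 5/16z + 11/16z(1+8/13z) = 1 + z + 11/26z²
  ⇒ R(z) = 1 + z + 11/26z².

Boundary: |R(x)|=1, x<0.
x=-1.34: |R|=0.4197
R=1: x+11/26x²=0 ⇒ x=−26/11=-2.3636; min R=1−1/(4·11/26)=0.4091>−1
Confirm numerically:
  x=-2.059: |R|=0.73463 <1
  x=-1.967: |R|=0.66992 <1
  x=-1.217: |R|=0.40961 <1
  x=-1.140: |R|=0.40983 <1
  x=-2.932: |R|=1.70503 >1
  x=-2.922: |R|=1.69027 >1
  x=-2.490: |R|=1.13312 >1
Interval (-2.3636, 0).

z* = -2.3636.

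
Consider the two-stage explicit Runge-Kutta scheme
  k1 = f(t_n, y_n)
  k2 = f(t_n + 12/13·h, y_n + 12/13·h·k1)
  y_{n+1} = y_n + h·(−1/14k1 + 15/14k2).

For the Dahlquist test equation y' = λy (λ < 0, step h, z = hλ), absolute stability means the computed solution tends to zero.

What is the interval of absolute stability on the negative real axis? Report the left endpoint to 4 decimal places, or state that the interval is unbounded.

On y'=λy, z=hλ:
  k1=λy_n ⇒ h·k1=z·y_n;  k2=λ(1+12/13z)y_n ⇒ h·k2=z(1+12/13z)y_n
  y_{n+1}/y_n = 1 − 1/14z + 15/14z(1+12/13z) = 1 + z + 90/91z²
  so R(z) = 1 + z + 90/91z².

Need |R(x)|<1, x<0.
x=-0.95: |R|=0.9426
R=1: x+90/91x²=0 ⇒ x=−91/90=-1.0111; min R=1−1/(4·90/91)=0.7472>−1
Confirm numerically:
  x=-0.942: |R|=0.93561 <1
  x=-0.914: |R|=0.91222 <1
  x=-0.684: |R|=0.77871 <1
  x=-0.615: |R|=0.75907 <1
  x=-1.438: |R|=1.60712 >1
  x=-1.089: |R|=1.08389 >1
Stable set (-1.0111, 0).

(-1.0111, 0).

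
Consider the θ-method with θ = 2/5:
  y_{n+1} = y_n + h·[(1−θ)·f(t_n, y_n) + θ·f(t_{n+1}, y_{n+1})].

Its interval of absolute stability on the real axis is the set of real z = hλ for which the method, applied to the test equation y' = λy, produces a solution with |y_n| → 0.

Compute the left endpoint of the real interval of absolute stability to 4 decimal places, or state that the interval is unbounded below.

Test eqn y'=λy, z=hλ:
  y_{n+1} = y_n + z·[3/5·y_n + 2/5·y_{n+1}] ⇒ (1 − 2/5z)y_{n+1} = (1 + 3/5z)y_n
  Hence R(z) = (1 + 3/5z)/(1 − 2/5z).

Boundary: |R(x)|=1, x<0.
x=-0.75: |R|=0.4231
R=−1: 1+3/5x = −1+2/5x ⇒ -1/5x=2 ⇒ x=2/(-1/5)=-10.0000
Confirm numerically:
  x=-8.221: |R|=0.91703 <1
  x=-8.065: |R|=0.90842 <1
  x=-6.706: |R|=0.82109 <1
  x=-10.382: |R|=1.01483 >1
  x=-10.078: |R|=1.00310 >1
So |R|<1 on (-10.0000, 0).

left endpoint -10.0000.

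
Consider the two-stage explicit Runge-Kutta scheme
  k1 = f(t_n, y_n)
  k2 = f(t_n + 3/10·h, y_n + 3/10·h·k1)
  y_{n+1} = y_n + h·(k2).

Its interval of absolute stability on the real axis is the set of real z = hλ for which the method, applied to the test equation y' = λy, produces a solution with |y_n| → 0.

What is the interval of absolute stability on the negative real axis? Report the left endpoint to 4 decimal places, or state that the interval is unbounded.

z∈(-3.3333,0).

Set f=λy, z=hλ:
  k1=λy_n ⇒ h·k1=z·y_n;  k2=λ(1+3/10z)y_n ⇒ h·k2=z(1+3/10z)y_n
  y_{n+1}/y_n = 1 + z(1+3/10z) = 1 + z + 3/10z²
  Hence R(z) = 1 + z + 3/10z².

Need |R(x)|<1, x<0.
x=-0.6: |R|=0.5080
R=1: x+3/10x²=0 ⇒ x=−10/3=-3.3333; min R=1−1/(4·3/10)=0.1667>−1
Confirm numerically:
  x=-3.002: |R|=0.70160 <1
  x=-2.780: |R|=0.53852 <1
  x=-2.749: |R|=0.51810 <1
  x=-3.686: |R|=1.38998 >1
  x=-3.598: |R|=1.28568 >1
Stable set (-3.3333, 0).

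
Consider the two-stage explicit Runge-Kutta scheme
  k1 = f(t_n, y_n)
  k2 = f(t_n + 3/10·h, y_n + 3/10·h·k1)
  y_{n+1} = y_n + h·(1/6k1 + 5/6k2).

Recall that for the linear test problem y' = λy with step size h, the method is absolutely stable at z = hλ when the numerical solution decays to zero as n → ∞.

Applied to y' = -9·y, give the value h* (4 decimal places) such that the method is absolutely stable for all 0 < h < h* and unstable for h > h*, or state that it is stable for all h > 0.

(-4.0000,0); λ=-9 ⇒ h* = (4)/9 = 0.4444.

Test eqn y'=λy, z=hλ:
  k1=λy_n ⇒ h·k1=z·y_n;  k2=λ(1+3/10z)y_n ⇒ h·k2=z(1+3/10z)y_n
  y_{n+1}/y_n = 1 + 1/6z + 5/6z(1+3/10z) = 1 + z + 1/4z²
  Hence R(z) = 1 + z + 1/4z².

Boundary: |R(x)|=1, x<0.
x=-0.73: |R|=0.4032
R=1: x+1/4x²=0 ⇒ x=−4=-4.0000; min R=1−1/(4·1/4)=0.0000>−1
Confirm numerically:
  x=-2.550: |R|=0.07562 <1
  x=-2.471: |R|=0.05546 <1
  x=-1.796: |R|=0.01040 <1
  x=-1.647: |R|=0.03115 <1
  x=-4.240: |R|=1.25440 >1
  x=-4.113: |R|=1.11619 >1
Stable set (-4.0000, 0).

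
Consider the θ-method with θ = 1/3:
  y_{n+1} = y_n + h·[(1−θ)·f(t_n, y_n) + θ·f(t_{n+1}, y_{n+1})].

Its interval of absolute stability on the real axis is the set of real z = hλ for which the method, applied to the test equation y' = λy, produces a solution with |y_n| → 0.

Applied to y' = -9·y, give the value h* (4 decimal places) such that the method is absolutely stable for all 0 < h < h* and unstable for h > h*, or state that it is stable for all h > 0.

(-6.0000,0); λ=-9 ⇒ h* = (6)/9 = 0.6667.

On y'=λy, z=hλ:
  y_{n+1} = y_n + z·[2/3·y_n + 1/3·y_{n+1}] ⇒ (1 − 1/3z)y_{n+1} = (1 + 2/3z)y_n
  R(z) = (1 + 2/3z)/(1 − 1/3z).

Find x<0 with |R(x)|<1.
x=-1: |R|=0.2500
R=−1: 1+2/3x = −1+1/3x ⇒ -1/3x=2 ⇒ x=2/(-1/3)=-6.0000
Confirm numerically:
  x=-5.189: |R|=0.90096 <1
  x=-4.615: |R|=0.81812 <1
  x=-3.648: |R|=0.64621 <1
  x=-2.805: |R|=0.44961 <1
  x=-6.225: |R|=1.02439 >1
  x=-6.169: |R|=1.01843 >1
  x=-6.039: |R|=1.00431 >1
Interval (-6.0000, 0).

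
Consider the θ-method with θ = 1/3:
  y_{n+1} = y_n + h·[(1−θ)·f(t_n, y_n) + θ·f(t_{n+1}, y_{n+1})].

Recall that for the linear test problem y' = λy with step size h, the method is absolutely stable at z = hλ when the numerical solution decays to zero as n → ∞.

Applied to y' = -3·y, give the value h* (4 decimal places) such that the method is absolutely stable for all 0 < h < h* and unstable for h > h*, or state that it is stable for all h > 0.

Set f=λy, z=hλ:
  y_{n+1} = y_n + z·[2/3·y_n + 1/3·y_{n+1}] ⇒ (1 − 1/3z)y_{n+1} = (1 + 2/3z)y_n
  Hence R(z) = (1 + 2/3z)/(1 − 1/3z).

Solve |R(x)|<1 on ℝ⁻.
x=-1.62: |R|=0.0519
R=−1: 1+2/3x = −1+1/3x ⇒ -1/3x=2 ⇒ x=2/(-1/3)=-6.0000
Confirm numerically:
  x=-4.167: |R|=0.74424 <1
  x=-3.995: |R|=0.71337 <1
  x=-3.498: |R|=0.61496 <1
  x=-6.398: |R|=1.04235 >1
  x=-6.261: |R|=1.02818 >1
  x=-6.123: |R|=1.01348 >1
Interval (-6.0000, 0).

(-6.0000,0); λ=-3 ⇒ h* = (6)/3 = 2.0000.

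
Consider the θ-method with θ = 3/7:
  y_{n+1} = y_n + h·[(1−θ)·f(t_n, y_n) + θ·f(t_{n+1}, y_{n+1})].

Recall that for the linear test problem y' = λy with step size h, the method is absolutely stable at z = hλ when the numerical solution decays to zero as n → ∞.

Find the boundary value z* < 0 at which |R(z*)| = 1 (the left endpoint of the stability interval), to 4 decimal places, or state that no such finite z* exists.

With y'=λy (z=hλ):
  y_{n+1} = y_n + z·[4/7·y_n + 3/7·y_{n+1}] ⇒ (1 − 3/7z)y_{n+1} = (1 + 4/7z)y_n
  Hence R(z) = (1 + 4/7z)/(1 − 3/7z).

Need |R(x)|<1, x<0.
x=-0.8: |R|=0.4043
R=−1: 1+4/7x = −1+3/7x ⇒ -1/7x=2 ⇒ x=2/(-1/7)=-14.0000
Confirm numerically:
  x=-11.722: |R|=0.94598 <1
  x=-9.237: |R|=0.86278 <1
  x=-8.703: |R|=0.84001 <1
  x=-7.280: |R|=0.76699 <1
  x=-14.570: |R|=1.01124 >1
  x=-14.357: |R|=1.00713 >1
  x=-14.159: |R|=1.00321 >1
Interval (-14.0000, 0).

left endpoint -14.0000.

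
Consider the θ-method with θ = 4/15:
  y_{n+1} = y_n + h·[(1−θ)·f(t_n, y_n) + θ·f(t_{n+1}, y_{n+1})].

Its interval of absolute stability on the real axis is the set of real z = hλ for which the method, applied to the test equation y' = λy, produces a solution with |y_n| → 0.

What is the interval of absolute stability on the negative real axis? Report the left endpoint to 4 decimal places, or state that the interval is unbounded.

With y'=λy (z=hλ):
  y_{n+1} = y_n + z·[11/15·y_n + 4/15·y_{n+1}] ⇒ (1 − 4/15z)y_{n+1} = (1 + 11/15z)y_n
  so R(z) = (1 + 11/15z)/(1 − 4/15z).

Solve |R(x)|<1 on ℝ⁻.
x=-1.17: |R|=0.1082
R=−1: 1+11/15x = −1+4/15x ⇒ -7/15x=2 ⇒ x=2/(-7/15)=-4.2857
Confirm numerically:
  x=-4.118: |R|=0.96270 <1
  x=-3.329: |R|=0.76349 <1
  x=-3.324: |R|=0.76209 <1
  x=-4.522: |R|=1.04999 >1
  x=-4.482: |R|=1.04173 >1
Stable set (-4.2857, 0).

z∈(-4.2857,0).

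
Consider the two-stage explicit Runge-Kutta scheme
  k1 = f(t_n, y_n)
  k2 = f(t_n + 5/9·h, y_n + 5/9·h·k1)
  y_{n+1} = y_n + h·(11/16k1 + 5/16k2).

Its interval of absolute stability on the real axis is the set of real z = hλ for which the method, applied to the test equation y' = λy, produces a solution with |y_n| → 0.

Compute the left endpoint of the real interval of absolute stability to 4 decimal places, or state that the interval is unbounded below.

z* = -5.7600.

Set f=λy, z=hλ:
  k1=λy_n ⇒ h·k1=z·y_n;  k2=λ(1+5/9z)y_n ⇒ h·k2=z(1+5/9z)y_n
  y_{n+1}/y_n = 1 + 11/16z + 5/16z(1+5/9z) = 1 + z + 25/144z²
  R(z) = 1 + z + 25/144z².

Find x<0 with |R(x)|<1.
x=-0.55: |R|=0.5025
R=1: x+25/144x²=0 ⇒ x=−144/25=-5.7600; min R=1−1/(4·25/144)=-0.4400>−1
Confirm numerically:
  x=-4.705: |R|=0.13823 <1
  x=-4.266: |R|=0.10649 <1
  x=-4.249: |R|=0.11462 <1
  x=-2.737: |R|=0.43645 <1
  x=-6.175: |R|=1.44490 >1
  x=-5.785: |R|=1.02511 >1
Stable set (-5.7600, 0).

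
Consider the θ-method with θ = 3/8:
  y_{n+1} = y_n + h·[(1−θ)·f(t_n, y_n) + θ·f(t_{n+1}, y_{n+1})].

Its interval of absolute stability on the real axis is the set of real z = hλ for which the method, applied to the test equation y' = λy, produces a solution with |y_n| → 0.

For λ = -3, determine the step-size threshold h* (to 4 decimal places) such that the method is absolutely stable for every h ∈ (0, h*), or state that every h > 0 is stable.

(-8.0000,0); λ=-3 ⇒ h* = (8)/3 = 2.6667.

With y'=λy (z=hλ):
  y_{n+1} = y_n + z·[5/8·y_n + 3/8·y_{n+1}] ⇒ (1 − 3/8z)y_{n+1} = (1 + 5/8z)y_n
  so R(z) = (1 + 5/8z)/(1 − 3/8z).

Solve |R(x)|<1 on ℝ⁻.
x=-0.42: |R|=0.6371
R=−1: 1+5/8x = −1+3/8x ⇒ -1/4x=2 ⇒ x=2/(-1/4)=-8.0000
Confirm numerically:
  x=-7.409: |R|=0.96090 <1
  x=-6.388: |R|=0.88131 <1
  x=-3.559: |R|=0.52444 <1
  x=-8.561: |R|=1.03331 >1
  x=-8.365: |R|=1.02206 >1
  x=-8.280: |R|=1.01705 >1
So |R|<1 on (-8.0000, 0).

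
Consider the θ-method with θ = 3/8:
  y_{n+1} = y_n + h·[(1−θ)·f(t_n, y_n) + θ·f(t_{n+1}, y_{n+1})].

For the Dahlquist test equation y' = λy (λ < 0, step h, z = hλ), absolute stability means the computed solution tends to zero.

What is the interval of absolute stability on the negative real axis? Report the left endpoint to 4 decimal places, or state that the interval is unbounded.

(-8.0000, 0).

With y'=λy (z=hλ):
  y_{n+1} = y_n + z·[5/8·y_n + 3/8·y_{n+1}] ⇒ (1 − 3/8z)y_{n+1} = (1 + 5/8z)y_n
  R(z) = (1 + 5/8z)/(1 − 3/8z).

Solve |R(x)|<1 on ℝ⁻.
x=-0.84: |R|=0.3612
R=−1: 1+5/8x = −1+3/8x ⇒ -1/4x=2 ⇒ x=2/(-1/4)=-8.0000
Confirm numerically:
  x=-7.176: |R|=0.94419 <1
  x=-4.929: |R|=0.73046 <1
  x=-4.719: |R|=0.70384 <1
  x=-8.258: |R|=1.01574 >1
  x=-8.203: |R|=1.01245 >1
So |R|<1 on (-8.0000, 0).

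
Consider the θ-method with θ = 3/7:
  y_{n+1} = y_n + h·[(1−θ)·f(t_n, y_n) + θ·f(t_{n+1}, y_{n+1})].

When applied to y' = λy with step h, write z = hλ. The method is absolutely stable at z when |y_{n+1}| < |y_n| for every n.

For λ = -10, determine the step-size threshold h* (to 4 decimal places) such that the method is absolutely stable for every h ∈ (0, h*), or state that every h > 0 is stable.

(-14.0000,0); λ=-10 ⇒ h* = (14)/10 = 1.4000.

With y'=λy (z=hλ):
  y_{n+1} = y_n + z·[4/7·y_n + 3/7·y_{n+1}] ⇒ (1 − 3/7z)y_{n+1} = (1 + 4/7z)y_n
  Hence R(z) = (1 + 4/7z)/(1 − 3/7z).

Solve |R(x)|<1 on ℝ⁻.
x=-0.95: |R|=0.3249
R=−1: 1+4/7x = −1+3/7x ⇒ -1/7x=2 ⇒ x=2/(-1/7)=-14.0000
Confirm numerically:
  x=-13.000: |R|=0.97826 <1
  x=-11.704: |R|=0.94548 <1
  x=-11.228: |R|=0.93187 <1
  x=-7.213: |R|=0.76302 <1
  x=-14.547: |R|=1.01080 >1
  x=-14.220: |R|=1.00443 >1
  x=-14.190: |R|=1.00383 >1
Interval (-14.0000, 0).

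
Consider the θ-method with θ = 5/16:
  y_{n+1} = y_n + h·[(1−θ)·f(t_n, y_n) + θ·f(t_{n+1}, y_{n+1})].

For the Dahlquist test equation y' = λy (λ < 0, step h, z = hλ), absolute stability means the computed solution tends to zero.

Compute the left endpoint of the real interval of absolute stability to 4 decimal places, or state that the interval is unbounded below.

z* = -5.3333.

Test eqn y'=λy, z=hλ:
  y_{n+1} = y_n + z·[11/16·y_n + 5/16·y_{n+1}] ⇒ (1 − 5/16z)y_{n+1} = (1 + 11/16z)y_n
  so R(z) = (1 + 11/16z)/(1 − 5/16z).

Need |R(x)|<1, x<0.
x=-0.9: |R|=0.2976
R=−1: 1+11/16x = −1+5/16x ⇒ -3/8x=2 ⇒ x=2/(-3/8)=-5.3333
Confirm numerically:
  x=-4.961: |R|=0.94525 <1
  x=-4.442: |R|=0.86004 <1
  x=-3.611: |R|=0.69655 <1
  x=-5.832: |R|=1.06625 >1
  x=-5.595: |R|=1.03570 >1
  x=-5.375: |R|=1.00583 >1
Stable set (-5.3333, 0).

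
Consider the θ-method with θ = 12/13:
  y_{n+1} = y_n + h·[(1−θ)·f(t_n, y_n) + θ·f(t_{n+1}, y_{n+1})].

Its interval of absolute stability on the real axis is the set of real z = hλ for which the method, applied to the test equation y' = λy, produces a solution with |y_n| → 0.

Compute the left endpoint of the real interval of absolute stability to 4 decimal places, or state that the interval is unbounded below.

interval (−∞, 0).

Test eqn y'=λy, z=hλ:
  y_{n+1} = y_n + z·[1/13·y_n + 12/13·y_{n+1}] ⇒ (1 − 12/13z)y_{n+1} = (1 + 1/13z)y_n
  Hence R(z) = (1 + 1/13z)/(1 − 12/13z).

Need |R(x)|<1, x<0.
x=-0.97: |R|=0.4882
x=-2: |R|=0.2973
x=-10: |R|=0.0226
x=-100: |R|=0.0717
θ=12/13≥1/2 ⇒ |1+1/13x|<|1−12/13x| ∀x<0 ⇒ interval (−∞,0).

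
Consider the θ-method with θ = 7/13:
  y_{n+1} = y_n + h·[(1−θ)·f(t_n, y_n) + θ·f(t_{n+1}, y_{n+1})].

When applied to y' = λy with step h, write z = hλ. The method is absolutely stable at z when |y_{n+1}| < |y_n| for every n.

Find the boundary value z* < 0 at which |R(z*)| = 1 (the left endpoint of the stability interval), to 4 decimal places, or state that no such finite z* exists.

interval (−∞, 0).

With y'=λy (z=hλ):
  y_{n+1} = y_n + z·[6/13·y_n + 7/13·y_{n+1}] ⇒ (1 − 7/13z)y_{n+1} = (1 + 6/13z)y_n
  Hence R(z) = (1 + 6/13z)/(1 − 7/13z).

Need |R(x)|<1, x<0.
x=-1.29: |R|=0.2388
x=-2: |R|=0.0370
x=-10: |R|=0.5663
x=-100: |R|=0.8233
θ=7/13≥1/2 ⇒ |1+6/13x|<|1−7/13x| ∀x<0 ⇒ stable on all of ℝ⁻.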